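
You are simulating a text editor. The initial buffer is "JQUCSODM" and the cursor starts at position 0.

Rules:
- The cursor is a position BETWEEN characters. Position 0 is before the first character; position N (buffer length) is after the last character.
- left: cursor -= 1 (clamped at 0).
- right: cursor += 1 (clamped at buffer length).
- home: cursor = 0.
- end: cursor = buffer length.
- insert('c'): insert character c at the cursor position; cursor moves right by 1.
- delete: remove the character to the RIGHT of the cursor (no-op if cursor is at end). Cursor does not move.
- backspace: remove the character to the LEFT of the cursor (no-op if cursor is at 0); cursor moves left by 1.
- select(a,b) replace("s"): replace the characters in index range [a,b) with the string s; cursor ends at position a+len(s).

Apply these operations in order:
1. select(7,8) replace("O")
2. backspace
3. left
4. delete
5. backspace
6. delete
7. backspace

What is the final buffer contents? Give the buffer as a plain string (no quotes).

Answer: JQUC

Derivation:
After op 1 (select(7,8) replace("O")): buf='JQUCSODO' cursor=8
After op 2 (backspace): buf='JQUCSOD' cursor=7
After op 3 (left): buf='JQUCSOD' cursor=6
After op 4 (delete): buf='JQUCSO' cursor=6
After op 5 (backspace): buf='JQUCS' cursor=5
After op 6 (delete): buf='JQUCS' cursor=5
After op 7 (backspace): buf='JQUC' cursor=4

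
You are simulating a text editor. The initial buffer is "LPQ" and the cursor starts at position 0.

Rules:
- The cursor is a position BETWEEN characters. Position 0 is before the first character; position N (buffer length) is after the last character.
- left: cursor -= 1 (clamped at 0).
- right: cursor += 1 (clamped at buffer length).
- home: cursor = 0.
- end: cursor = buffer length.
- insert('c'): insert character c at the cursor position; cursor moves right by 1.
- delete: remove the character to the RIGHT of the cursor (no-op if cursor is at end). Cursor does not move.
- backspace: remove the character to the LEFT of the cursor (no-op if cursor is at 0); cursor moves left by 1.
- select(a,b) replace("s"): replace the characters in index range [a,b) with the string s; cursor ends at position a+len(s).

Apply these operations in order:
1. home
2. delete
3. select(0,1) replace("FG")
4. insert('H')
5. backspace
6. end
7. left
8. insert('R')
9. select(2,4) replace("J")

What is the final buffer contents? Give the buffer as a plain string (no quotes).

Answer: FGJ

Derivation:
After op 1 (home): buf='LPQ' cursor=0
After op 2 (delete): buf='PQ' cursor=0
After op 3 (select(0,1) replace("FG")): buf='FGQ' cursor=2
After op 4 (insert('H')): buf='FGHQ' cursor=3
After op 5 (backspace): buf='FGQ' cursor=2
After op 6 (end): buf='FGQ' cursor=3
After op 7 (left): buf='FGQ' cursor=2
After op 8 (insert('R')): buf='FGRQ' cursor=3
After op 9 (select(2,4) replace("J")): buf='FGJ' cursor=3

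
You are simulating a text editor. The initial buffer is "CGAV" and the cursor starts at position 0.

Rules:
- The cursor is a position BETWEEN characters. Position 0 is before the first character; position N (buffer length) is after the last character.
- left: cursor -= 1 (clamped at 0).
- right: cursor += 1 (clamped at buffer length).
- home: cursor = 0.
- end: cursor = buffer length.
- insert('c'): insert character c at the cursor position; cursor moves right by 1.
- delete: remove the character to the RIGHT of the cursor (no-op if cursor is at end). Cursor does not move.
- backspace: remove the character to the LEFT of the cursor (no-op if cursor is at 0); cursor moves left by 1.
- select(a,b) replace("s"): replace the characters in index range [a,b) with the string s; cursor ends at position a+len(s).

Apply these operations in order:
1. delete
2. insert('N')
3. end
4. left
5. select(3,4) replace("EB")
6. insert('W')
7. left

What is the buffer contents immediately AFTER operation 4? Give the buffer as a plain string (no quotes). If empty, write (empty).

Answer: NGAV

Derivation:
After op 1 (delete): buf='GAV' cursor=0
After op 2 (insert('N')): buf='NGAV' cursor=1
After op 3 (end): buf='NGAV' cursor=4
After op 4 (left): buf='NGAV' cursor=3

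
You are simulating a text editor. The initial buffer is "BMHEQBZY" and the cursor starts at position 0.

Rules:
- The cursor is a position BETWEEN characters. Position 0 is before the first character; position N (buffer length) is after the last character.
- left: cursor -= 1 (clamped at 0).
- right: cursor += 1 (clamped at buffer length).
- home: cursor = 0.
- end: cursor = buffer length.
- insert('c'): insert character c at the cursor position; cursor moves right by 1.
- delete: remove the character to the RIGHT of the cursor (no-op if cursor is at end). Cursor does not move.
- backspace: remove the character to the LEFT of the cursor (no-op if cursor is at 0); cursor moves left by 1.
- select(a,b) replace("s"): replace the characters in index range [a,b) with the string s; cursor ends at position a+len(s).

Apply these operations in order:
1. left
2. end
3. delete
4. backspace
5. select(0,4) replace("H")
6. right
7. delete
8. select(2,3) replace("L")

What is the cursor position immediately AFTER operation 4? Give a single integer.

After op 1 (left): buf='BMHEQBZY' cursor=0
After op 2 (end): buf='BMHEQBZY' cursor=8
After op 3 (delete): buf='BMHEQBZY' cursor=8
After op 4 (backspace): buf='BMHEQBZ' cursor=7

Answer: 7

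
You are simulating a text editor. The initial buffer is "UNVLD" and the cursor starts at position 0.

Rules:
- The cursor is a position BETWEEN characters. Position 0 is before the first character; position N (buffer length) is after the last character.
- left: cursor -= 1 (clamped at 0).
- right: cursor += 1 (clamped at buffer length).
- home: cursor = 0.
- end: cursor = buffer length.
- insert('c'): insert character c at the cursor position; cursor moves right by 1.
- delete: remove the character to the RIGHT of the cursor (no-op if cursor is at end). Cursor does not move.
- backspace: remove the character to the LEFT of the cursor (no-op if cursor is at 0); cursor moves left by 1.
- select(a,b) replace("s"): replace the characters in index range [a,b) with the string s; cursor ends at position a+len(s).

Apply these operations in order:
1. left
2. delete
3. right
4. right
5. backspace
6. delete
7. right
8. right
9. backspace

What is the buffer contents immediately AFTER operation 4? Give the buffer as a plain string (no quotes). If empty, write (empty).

After op 1 (left): buf='UNVLD' cursor=0
After op 2 (delete): buf='NVLD' cursor=0
After op 3 (right): buf='NVLD' cursor=1
After op 4 (right): buf='NVLD' cursor=2

Answer: NVLD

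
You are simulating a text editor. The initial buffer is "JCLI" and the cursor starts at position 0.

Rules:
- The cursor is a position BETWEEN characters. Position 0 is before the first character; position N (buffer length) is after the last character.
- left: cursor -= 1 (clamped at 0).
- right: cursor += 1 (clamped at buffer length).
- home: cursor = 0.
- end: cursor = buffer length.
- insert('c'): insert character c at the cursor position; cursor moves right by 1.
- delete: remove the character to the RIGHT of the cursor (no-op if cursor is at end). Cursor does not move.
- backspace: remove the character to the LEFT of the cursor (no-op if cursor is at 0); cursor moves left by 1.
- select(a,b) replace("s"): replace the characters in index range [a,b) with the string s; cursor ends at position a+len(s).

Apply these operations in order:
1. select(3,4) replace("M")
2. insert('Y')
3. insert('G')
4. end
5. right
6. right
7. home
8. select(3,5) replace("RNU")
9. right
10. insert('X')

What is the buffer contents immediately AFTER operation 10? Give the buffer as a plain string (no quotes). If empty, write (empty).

Answer: JCLRNUGX

Derivation:
After op 1 (select(3,4) replace("M")): buf='JCLM' cursor=4
After op 2 (insert('Y')): buf='JCLMY' cursor=5
After op 3 (insert('G')): buf='JCLMYG' cursor=6
After op 4 (end): buf='JCLMYG' cursor=6
After op 5 (right): buf='JCLMYG' cursor=6
After op 6 (right): buf='JCLMYG' cursor=6
After op 7 (home): buf='JCLMYG' cursor=0
After op 8 (select(3,5) replace("RNU")): buf='JCLRNUG' cursor=6
After op 9 (right): buf='JCLRNUG' cursor=7
After op 10 (insert('X')): buf='JCLRNUGX' cursor=8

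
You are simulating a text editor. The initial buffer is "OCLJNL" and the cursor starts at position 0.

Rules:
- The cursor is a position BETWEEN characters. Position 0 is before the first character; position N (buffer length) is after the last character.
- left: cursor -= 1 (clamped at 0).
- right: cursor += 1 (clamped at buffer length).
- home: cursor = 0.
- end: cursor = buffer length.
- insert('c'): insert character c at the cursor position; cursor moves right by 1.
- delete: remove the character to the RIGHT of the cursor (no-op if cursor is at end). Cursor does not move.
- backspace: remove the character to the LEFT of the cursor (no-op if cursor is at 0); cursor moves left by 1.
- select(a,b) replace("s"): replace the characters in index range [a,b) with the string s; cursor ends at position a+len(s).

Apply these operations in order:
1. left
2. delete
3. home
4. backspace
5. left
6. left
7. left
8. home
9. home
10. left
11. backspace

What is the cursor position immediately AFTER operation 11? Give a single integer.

Answer: 0

Derivation:
After op 1 (left): buf='OCLJNL' cursor=0
After op 2 (delete): buf='CLJNL' cursor=0
After op 3 (home): buf='CLJNL' cursor=0
After op 4 (backspace): buf='CLJNL' cursor=0
After op 5 (left): buf='CLJNL' cursor=0
After op 6 (left): buf='CLJNL' cursor=0
After op 7 (left): buf='CLJNL' cursor=0
After op 8 (home): buf='CLJNL' cursor=0
After op 9 (home): buf='CLJNL' cursor=0
After op 10 (left): buf='CLJNL' cursor=0
After op 11 (backspace): buf='CLJNL' cursor=0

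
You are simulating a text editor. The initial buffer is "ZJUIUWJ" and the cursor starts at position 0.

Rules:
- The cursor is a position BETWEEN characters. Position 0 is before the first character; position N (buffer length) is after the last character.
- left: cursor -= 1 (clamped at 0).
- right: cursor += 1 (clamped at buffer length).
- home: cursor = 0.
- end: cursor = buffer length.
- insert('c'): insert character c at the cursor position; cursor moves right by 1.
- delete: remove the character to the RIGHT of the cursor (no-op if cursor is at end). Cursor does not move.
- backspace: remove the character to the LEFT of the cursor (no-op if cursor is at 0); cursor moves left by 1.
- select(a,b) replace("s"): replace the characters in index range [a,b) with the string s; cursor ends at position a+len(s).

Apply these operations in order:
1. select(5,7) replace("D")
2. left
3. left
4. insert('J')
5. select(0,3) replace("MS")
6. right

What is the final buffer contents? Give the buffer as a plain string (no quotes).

After op 1 (select(5,7) replace("D")): buf='ZJUIUD' cursor=6
After op 2 (left): buf='ZJUIUD' cursor=5
After op 3 (left): buf='ZJUIUD' cursor=4
After op 4 (insert('J')): buf='ZJUIJUD' cursor=5
After op 5 (select(0,3) replace("MS")): buf='MSIJUD' cursor=2
After op 6 (right): buf='MSIJUD' cursor=3

Answer: MSIJUD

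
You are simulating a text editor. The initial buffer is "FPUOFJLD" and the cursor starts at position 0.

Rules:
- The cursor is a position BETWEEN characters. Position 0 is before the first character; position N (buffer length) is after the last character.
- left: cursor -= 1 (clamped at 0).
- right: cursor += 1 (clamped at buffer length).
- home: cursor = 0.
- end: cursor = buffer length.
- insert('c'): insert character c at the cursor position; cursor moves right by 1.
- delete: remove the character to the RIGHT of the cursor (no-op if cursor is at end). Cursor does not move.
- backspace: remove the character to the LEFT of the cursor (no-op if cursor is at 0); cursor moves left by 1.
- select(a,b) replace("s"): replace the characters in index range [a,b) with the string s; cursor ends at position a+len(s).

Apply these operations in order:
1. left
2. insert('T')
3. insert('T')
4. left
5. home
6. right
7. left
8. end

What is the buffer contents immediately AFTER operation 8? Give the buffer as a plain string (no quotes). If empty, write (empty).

After op 1 (left): buf='FPUOFJLD' cursor=0
After op 2 (insert('T')): buf='TFPUOFJLD' cursor=1
After op 3 (insert('T')): buf='TTFPUOFJLD' cursor=2
After op 4 (left): buf='TTFPUOFJLD' cursor=1
After op 5 (home): buf='TTFPUOFJLD' cursor=0
After op 6 (right): buf='TTFPUOFJLD' cursor=1
After op 7 (left): buf='TTFPUOFJLD' cursor=0
After op 8 (end): buf='TTFPUOFJLD' cursor=10

Answer: TTFPUOFJLD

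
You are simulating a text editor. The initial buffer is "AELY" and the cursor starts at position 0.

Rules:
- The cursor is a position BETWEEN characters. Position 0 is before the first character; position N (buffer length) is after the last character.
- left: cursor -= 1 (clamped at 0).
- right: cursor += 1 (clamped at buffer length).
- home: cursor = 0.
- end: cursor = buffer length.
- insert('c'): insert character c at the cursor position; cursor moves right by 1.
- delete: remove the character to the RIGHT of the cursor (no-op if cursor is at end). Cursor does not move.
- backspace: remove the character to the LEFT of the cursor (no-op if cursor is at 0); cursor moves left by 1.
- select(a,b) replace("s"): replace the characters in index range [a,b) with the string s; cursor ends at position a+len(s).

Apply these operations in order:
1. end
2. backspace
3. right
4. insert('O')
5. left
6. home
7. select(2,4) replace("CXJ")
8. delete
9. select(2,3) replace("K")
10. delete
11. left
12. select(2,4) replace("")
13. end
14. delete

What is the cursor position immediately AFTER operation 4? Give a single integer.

After op 1 (end): buf='AELY' cursor=4
After op 2 (backspace): buf='AEL' cursor=3
After op 3 (right): buf='AEL' cursor=3
After op 4 (insert('O')): buf='AELO' cursor=4

Answer: 4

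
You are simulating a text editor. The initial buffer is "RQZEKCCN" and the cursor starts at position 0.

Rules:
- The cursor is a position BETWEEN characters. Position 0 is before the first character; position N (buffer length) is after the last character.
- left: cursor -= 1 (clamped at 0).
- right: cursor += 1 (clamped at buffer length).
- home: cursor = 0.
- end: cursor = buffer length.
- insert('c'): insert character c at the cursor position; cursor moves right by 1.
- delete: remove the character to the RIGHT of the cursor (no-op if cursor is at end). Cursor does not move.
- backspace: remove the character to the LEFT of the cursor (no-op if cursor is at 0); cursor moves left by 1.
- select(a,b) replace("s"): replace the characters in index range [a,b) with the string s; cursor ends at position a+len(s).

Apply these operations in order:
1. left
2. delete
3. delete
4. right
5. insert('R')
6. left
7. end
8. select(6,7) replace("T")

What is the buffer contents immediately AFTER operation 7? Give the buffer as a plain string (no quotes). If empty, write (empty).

After op 1 (left): buf='RQZEKCCN' cursor=0
After op 2 (delete): buf='QZEKCCN' cursor=0
After op 3 (delete): buf='ZEKCCN' cursor=0
After op 4 (right): buf='ZEKCCN' cursor=1
After op 5 (insert('R')): buf='ZREKCCN' cursor=2
After op 6 (left): buf='ZREKCCN' cursor=1
After op 7 (end): buf='ZREKCCN' cursor=7

Answer: ZREKCCN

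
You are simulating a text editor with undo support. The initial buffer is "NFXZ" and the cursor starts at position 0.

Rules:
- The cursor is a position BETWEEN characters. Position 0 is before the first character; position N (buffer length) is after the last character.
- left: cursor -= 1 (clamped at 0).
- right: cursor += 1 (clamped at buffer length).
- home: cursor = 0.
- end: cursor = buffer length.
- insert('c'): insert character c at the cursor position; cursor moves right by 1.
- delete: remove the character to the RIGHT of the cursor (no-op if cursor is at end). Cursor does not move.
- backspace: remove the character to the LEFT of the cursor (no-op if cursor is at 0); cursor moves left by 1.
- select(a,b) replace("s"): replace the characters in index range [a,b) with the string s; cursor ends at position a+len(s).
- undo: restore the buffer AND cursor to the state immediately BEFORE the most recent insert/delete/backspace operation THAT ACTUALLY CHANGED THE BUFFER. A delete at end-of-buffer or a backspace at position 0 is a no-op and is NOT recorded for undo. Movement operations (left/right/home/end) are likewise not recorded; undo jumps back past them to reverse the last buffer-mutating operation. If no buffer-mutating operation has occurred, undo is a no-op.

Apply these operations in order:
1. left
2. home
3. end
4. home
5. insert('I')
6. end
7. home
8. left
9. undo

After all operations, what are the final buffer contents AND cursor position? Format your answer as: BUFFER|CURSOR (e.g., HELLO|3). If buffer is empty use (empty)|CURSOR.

Answer: NFXZ|0

Derivation:
After op 1 (left): buf='NFXZ' cursor=0
After op 2 (home): buf='NFXZ' cursor=0
After op 3 (end): buf='NFXZ' cursor=4
After op 4 (home): buf='NFXZ' cursor=0
After op 5 (insert('I')): buf='INFXZ' cursor=1
After op 6 (end): buf='INFXZ' cursor=5
After op 7 (home): buf='INFXZ' cursor=0
After op 8 (left): buf='INFXZ' cursor=0
After op 9 (undo): buf='NFXZ' cursor=0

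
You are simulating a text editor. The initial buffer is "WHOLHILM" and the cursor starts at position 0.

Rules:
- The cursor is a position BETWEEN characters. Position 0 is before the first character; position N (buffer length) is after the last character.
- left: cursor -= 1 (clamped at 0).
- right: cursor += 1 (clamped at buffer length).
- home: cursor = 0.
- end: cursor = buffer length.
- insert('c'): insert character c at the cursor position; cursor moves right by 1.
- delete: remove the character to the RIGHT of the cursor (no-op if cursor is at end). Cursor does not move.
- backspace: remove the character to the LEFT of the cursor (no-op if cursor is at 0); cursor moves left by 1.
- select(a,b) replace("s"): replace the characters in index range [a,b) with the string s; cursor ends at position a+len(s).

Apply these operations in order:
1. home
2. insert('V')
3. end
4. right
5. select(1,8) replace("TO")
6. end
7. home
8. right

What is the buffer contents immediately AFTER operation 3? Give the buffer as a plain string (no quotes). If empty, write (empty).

After op 1 (home): buf='WHOLHILM' cursor=0
After op 2 (insert('V')): buf='VWHOLHILM' cursor=1
After op 3 (end): buf='VWHOLHILM' cursor=9

Answer: VWHOLHILM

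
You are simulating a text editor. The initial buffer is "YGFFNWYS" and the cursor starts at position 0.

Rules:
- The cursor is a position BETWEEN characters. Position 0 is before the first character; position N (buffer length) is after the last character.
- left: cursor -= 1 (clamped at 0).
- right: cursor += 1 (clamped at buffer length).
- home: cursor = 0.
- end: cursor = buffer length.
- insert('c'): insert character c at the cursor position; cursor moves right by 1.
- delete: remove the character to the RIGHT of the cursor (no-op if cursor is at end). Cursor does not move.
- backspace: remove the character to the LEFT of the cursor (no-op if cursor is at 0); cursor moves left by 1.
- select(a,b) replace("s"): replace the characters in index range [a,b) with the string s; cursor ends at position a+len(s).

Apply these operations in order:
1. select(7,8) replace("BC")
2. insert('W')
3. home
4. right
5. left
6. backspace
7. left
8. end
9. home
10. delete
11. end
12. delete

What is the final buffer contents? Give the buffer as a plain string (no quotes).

After op 1 (select(7,8) replace("BC")): buf='YGFFNWYBC' cursor=9
After op 2 (insert('W')): buf='YGFFNWYBCW' cursor=10
After op 3 (home): buf='YGFFNWYBCW' cursor=0
After op 4 (right): buf='YGFFNWYBCW' cursor=1
After op 5 (left): buf='YGFFNWYBCW' cursor=0
After op 6 (backspace): buf='YGFFNWYBCW' cursor=0
After op 7 (left): buf='YGFFNWYBCW' cursor=0
After op 8 (end): buf='YGFFNWYBCW' cursor=10
After op 9 (home): buf='YGFFNWYBCW' cursor=0
After op 10 (delete): buf='GFFNWYBCW' cursor=0
After op 11 (end): buf='GFFNWYBCW' cursor=9
After op 12 (delete): buf='GFFNWYBCW' cursor=9

Answer: GFFNWYBCW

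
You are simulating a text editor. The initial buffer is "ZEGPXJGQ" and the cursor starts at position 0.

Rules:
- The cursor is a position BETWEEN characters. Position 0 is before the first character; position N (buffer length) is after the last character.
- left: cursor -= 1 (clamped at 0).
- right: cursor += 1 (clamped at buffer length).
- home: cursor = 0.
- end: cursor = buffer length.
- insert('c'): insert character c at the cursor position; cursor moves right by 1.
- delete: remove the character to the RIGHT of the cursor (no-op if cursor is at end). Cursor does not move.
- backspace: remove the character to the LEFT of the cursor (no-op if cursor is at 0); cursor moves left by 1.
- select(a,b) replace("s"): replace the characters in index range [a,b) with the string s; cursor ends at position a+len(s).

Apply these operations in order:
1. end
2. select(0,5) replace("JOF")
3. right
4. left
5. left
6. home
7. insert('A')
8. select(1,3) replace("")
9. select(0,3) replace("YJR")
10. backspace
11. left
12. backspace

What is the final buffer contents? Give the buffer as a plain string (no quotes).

After op 1 (end): buf='ZEGPXJGQ' cursor=8
After op 2 (select(0,5) replace("JOF")): buf='JOFJGQ' cursor=3
After op 3 (right): buf='JOFJGQ' cursor=4
After op 4 (left): buf='JOFJGQ' cursor=3
After op 5 (left): buf='JOFJGQ' cursor=2
After op 6 (home): buf='JOFJGQ' cursor=0
After op 7 (insert('A')): buf='AJOFJGQ' cursor=1
After op 8 (select(1,3) replace("")): buf='AFJGQ' cursor=1
After op 9 (select(0,3) replace("YJR")): buf='YJRGQ' cursor=3
After op 10 (backspace): buf='YJGQ' cursor=2
After op 11 (left): buf='YJGQ' cursor=1
After op 12 (backspace): buf='JGQ' cursor=0

Answer: JGQ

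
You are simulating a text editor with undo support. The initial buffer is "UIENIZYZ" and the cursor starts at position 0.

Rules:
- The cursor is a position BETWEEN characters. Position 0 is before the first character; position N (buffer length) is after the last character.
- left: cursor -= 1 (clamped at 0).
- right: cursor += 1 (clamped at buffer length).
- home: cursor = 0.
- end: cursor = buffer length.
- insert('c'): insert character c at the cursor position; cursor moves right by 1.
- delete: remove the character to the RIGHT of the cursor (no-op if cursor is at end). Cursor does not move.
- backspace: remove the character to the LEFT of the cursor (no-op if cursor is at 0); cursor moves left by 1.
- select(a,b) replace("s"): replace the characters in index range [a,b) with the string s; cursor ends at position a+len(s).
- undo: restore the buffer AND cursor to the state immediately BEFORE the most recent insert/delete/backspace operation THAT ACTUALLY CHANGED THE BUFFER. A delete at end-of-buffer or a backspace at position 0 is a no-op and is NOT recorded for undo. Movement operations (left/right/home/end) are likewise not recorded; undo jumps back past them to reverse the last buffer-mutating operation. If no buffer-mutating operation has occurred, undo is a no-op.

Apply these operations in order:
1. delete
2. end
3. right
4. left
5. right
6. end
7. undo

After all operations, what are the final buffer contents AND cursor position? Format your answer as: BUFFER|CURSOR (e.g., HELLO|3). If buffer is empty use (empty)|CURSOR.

After op 1 (delete): buf='IENIZYZ' cursor=0
After op 2 (end): buf='IENIZYZ' cursor=7
After op 3 (right): buf='IENIZYZ' cursor=7
After op 4 (left): buf='IENIZYZ' cursor=6
After op 5 (right): buf='IENIZYZ' cursor=7
After op 6 (end): buf='IENIZYZ' cursor=7
After op 7 (undo): buf='UIENIZYZ' cursor=0

Answer: UIENIZYZ|0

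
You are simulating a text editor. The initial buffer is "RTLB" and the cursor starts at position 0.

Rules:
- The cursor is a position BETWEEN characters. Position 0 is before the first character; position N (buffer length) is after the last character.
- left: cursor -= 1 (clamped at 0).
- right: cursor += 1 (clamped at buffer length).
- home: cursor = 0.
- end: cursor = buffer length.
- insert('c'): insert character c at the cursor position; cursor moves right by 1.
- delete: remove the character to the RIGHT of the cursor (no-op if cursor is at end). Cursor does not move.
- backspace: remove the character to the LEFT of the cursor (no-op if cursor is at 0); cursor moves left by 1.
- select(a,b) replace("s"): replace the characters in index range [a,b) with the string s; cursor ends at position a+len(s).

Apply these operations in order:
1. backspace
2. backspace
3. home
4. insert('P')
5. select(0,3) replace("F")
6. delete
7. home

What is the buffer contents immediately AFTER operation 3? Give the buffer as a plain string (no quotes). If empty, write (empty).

Answer: RTLB

Derivation:
After op 1 (backspace): buf='RTLB' cursor=0
After op 2 (backspace): buf='RTLB' cursor=0
After op 3 (home): buf='RTLB' cursor=0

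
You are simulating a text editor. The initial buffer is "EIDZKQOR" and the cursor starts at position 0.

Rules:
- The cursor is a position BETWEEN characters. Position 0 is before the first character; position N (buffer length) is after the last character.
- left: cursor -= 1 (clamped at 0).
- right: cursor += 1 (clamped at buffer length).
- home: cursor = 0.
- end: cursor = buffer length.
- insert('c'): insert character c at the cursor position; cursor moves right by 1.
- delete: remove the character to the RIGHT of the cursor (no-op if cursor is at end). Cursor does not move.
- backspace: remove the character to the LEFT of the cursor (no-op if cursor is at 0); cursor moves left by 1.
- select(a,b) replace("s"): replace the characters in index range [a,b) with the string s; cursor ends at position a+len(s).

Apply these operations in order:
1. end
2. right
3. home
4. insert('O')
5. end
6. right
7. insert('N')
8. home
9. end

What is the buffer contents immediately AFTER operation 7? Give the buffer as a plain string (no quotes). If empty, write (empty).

After op 1 (end): buf='EIDZKQOR' cursor=8
After op 2 (right): buf='EIDZKQOR' cursor=8
After op 3 (home): buf='EIDZKQOR' cursor=0
After op 4 (insert('O')): buf='OEIDZKQOR' cursor=1
After op 5 (end): buf='OEIDZKQOR' cursor=9
After op 6 (right): buf='OEIDZKQOR' cursor=9
After op 7 (insert('N')): buf='OEIDZKQORN' cursor=10

Answer: OEIDZKQORN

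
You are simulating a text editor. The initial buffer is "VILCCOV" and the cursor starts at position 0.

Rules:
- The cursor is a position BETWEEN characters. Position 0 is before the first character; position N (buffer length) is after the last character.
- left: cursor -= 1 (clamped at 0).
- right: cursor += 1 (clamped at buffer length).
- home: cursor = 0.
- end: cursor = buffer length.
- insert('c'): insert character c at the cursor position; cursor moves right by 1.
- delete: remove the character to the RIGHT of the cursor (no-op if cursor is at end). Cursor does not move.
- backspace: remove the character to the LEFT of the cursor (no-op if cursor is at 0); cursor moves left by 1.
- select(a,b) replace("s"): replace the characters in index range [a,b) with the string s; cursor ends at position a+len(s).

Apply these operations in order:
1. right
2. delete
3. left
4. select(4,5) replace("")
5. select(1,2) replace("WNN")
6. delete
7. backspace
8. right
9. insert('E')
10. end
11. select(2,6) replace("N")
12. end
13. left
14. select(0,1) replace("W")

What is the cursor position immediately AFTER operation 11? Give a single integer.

Answer: 3

Derivation:
After op 1 (right): buf='VILCCOV' cursor=1
After op 2 (delete): buf='VLCCOV' cursor=1
After op 3 (left): buf='VLCCOV' cursor=0
After op 4 (select(4,5) replace("")): buf='VLCCV' cursor=4
After op 5 (select(1,2) replace("WNN")): buf='VWNNCCV' cursor=4
After op 6 (delete): buf='VWNNCV' cursor=4
After op 7 (backspace): buf='VWNCV' cursor=3
After op 8 (right): buf='VWNCV' cursor=4
After op 9 (insert('E')): buf='VWNCEV' cursor=5
After op 10 (end): buf='VWNCEV' cursor=6
After op 11 (select(2,6) replace("N")): buf='VWN' cursor=3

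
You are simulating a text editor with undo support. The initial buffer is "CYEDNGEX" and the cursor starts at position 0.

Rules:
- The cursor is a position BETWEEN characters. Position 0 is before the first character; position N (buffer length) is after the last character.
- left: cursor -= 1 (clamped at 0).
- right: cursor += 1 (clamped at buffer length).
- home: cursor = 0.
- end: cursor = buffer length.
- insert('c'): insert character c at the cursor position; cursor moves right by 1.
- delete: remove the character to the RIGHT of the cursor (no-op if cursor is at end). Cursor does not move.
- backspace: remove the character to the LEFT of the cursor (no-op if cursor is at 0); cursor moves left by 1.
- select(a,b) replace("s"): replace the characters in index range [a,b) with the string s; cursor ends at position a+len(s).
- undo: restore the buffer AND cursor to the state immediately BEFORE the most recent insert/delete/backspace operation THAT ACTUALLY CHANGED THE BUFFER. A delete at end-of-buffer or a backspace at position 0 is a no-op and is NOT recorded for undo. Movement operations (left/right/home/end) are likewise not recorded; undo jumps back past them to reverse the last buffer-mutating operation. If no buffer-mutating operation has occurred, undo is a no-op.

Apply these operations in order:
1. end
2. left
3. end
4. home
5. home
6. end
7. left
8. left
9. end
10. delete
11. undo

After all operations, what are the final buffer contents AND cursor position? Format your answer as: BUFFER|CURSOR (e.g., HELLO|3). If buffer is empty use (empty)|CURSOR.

After op 1 (end): buf='CYEDNGEX' cursor=8
After op 2 (left): buf='CYEDNGEX' cursor=7
After op 3 (end): buf='CYEDNGEX' cursor=8
After op 4 (home): buf='CYEDNGEX' cursor=0
After op 5 (home): buf='CYEDNGEX' cursor=0
After op 6 (end): buf='CYEDNGEX' cursor=8
After op 7 (left): buf='CYEDNGEX' cursor=7
After op 8 (left): buf='CYEDNGEX' cursor=6
After op 9 (end): buf='CYEDNGEX' cursor=8
After op 10 (delete): buf='CYEDNGEX' cursor=8
After op 11 (undo): buf='CYEDNGEX' cursor=8

Answer: CYEDNGEX|8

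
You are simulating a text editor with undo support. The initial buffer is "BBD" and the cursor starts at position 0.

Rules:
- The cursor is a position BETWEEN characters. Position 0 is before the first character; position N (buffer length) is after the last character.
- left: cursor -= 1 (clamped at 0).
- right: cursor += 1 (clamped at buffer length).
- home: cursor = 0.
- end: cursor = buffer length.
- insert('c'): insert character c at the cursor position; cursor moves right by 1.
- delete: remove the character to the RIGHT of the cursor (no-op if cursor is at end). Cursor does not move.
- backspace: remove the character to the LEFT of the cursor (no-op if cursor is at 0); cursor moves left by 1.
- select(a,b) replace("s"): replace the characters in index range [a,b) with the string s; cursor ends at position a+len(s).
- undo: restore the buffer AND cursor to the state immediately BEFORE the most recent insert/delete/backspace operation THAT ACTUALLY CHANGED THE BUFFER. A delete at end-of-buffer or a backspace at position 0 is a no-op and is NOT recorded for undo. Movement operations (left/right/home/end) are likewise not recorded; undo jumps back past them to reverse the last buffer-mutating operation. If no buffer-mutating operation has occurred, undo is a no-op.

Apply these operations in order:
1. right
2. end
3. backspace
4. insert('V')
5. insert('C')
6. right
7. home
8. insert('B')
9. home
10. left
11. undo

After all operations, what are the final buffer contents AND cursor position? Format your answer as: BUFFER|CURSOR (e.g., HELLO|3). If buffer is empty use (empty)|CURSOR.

Answer: BBVC|0

Derivation:
After op 1 (right): buf='BBD' cursor=1
After op 2 (end): buf='BBD' cursor=3
After op 3 (backspace): buf='BB' cursor=2
After op 4 (insert('V')): buf='BBV' cursor=3
After op 5 (insert('C')): buf='BBVC' cursor=4
After op 6 (right): buf='BBVC' cursor=4
After op 7 (home): buf='BBVC' cursor=0
After op 8 (insert('B')): buf='BBBVC' cursor=1
After op 9 (home): buf='BBBVC' cursor=0
After op 10 (left): buf='BBBVC' cursor=0
After op 11 (undo): buf='BBVC' cursor=0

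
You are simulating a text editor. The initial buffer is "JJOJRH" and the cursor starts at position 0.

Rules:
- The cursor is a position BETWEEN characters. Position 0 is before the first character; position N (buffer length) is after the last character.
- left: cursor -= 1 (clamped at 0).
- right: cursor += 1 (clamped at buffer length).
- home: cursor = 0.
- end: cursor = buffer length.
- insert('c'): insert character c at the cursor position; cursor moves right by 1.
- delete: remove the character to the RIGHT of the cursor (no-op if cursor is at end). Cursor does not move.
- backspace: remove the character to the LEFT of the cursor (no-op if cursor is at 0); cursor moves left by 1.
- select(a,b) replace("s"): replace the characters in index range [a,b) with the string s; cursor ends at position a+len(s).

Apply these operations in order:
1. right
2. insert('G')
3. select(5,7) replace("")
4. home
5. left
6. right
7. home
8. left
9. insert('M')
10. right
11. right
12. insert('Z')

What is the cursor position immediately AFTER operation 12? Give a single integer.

Answer: 4

Derivation:
After op 1 (right): buf='JJOJRH' cursor=1
After op 2 (insert('G')): buf='JGJOJRH' cursor=2
After op 3 (select(5,7) replace("")): buf='JGJOJ' cursor=5
After op 4 (home): buf='JGJOJ' cursor=0
After op 5 (left): buf='JGJOJ' cursor=0
After op 6 (right): buf='JGJOJ' cursor=1
After op 7 (home): buf='JGJOJ' cursor=0
After op 8 (left): buf='JGJOJ' cursor=0
After op 9 (insert('M')): buf='MJGJOJ' cursor=1
After op 10 (right): buf='MJGJOJ' cursor=2
After op 11 (right): buf='MJGJOJ' cursor=3
After op 12 (insert('Z')): buf='MJGZJOJ' cursor=4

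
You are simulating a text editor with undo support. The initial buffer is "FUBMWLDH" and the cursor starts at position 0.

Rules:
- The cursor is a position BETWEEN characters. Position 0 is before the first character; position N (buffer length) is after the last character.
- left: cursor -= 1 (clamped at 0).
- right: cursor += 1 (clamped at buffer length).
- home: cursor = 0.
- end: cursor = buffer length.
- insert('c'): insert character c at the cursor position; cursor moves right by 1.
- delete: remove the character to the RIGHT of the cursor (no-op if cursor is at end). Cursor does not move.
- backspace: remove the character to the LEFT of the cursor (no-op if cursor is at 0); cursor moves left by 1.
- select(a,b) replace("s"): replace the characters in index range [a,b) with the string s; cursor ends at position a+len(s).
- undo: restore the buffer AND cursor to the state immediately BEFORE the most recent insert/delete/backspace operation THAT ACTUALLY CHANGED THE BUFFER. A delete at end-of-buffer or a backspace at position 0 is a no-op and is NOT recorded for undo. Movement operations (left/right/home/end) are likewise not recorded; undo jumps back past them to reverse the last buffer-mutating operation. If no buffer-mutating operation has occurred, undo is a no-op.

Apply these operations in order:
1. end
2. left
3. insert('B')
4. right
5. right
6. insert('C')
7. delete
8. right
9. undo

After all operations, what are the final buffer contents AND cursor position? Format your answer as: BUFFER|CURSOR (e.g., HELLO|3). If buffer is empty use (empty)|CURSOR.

After op 1 (end): buf='FUBMWLDH' cursor=8
After op 2 (left): buf='FUBMWLDH' cursor=7
After op 3 (insert('B')): buf='FUBMWLDBH' cursor=8
After op 4 (right): buf='FUBMWLDBH' cursor=9
After op 5 (right): buf='FUBMWLDBH' cursor=9
After op 6 (insert('C')): buf='FUBMWLDBHC' cursor=10
After op 7 (delete): buf='FUBMWLDBHC' cursor=10
After op 8 (right): buf='FUBMWLDBHC' cursor=10
After op 9 (undo): buf='FUBMWLDBH' cursor=9

Answer: FUBMWLDBH|9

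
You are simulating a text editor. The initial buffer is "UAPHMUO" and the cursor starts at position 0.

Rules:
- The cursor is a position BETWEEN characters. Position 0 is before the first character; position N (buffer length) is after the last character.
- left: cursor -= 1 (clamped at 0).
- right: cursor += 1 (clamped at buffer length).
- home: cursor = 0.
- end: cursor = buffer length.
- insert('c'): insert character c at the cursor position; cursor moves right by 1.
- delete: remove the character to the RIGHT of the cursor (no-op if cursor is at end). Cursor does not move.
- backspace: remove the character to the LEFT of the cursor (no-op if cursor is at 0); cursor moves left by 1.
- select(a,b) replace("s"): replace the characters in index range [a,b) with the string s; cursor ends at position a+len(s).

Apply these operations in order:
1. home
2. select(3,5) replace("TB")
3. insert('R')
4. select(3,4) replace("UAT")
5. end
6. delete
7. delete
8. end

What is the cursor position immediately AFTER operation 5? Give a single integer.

Answer: 10

Derivation:
After op 1 (home): buf='UAPHMUO' cursor=0
After op 2 (select(3,5) replace("TB")): buf='UAPTBUO' cursor=5
After op 3 (insert('R')): buf='UAPTBRUO' cursor=6
After op 4 (select(3,4) replace("UAT")): buf='UAPUATBRUO' cursor=6
After op 5 (end): buf='UAPUATBRUO' cursor=10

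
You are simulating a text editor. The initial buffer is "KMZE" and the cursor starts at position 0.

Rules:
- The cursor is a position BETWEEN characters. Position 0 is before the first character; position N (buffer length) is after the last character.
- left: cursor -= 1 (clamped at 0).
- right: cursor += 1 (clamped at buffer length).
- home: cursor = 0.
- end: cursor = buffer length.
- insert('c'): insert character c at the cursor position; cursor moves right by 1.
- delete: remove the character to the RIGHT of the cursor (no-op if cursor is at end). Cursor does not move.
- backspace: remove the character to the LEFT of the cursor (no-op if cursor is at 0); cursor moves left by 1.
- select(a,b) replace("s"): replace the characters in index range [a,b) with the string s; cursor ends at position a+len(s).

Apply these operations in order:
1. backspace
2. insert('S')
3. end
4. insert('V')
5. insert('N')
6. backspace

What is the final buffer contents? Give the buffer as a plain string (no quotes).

Answer: SKMZEV

Derivation:
After op 1 (backspace): buf='KMZE' cursor=0
After op 2 (insert('S')): buf='SKMZE' cursor=1
After op 3 (end): buf='SKMZE' cursor=5
After op 4 (insert('V')): buf='SKMZEV' cursor=6
After op 5 (insert('N')): buf='SKMZEVN' cursor=7
After op 6 (backspace): buf='SKMZEV' cursor=6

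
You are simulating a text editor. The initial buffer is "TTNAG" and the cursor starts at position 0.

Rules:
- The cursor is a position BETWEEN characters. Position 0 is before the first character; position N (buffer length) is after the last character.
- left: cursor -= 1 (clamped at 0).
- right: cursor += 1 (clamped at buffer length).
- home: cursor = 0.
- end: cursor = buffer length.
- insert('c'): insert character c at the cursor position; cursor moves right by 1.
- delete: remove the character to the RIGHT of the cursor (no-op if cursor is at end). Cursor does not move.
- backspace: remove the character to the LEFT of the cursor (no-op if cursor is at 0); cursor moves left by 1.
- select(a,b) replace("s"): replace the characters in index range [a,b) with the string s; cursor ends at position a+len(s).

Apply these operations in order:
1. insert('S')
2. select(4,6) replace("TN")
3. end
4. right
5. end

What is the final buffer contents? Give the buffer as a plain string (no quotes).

Answer: STTNTN

Derivation:
After op 1 (insert('S')): buf='STTNAG' cursor=1
After op 2 (select(4,6) replace("TN")): buf='STTNTN' cursor=6
After op 3 (end): buf='STTNTN' cursor=6
After op 4 (right): buf='STTNTN' cursor=6
After op 5 (end): buf='STTNTN' cursor=6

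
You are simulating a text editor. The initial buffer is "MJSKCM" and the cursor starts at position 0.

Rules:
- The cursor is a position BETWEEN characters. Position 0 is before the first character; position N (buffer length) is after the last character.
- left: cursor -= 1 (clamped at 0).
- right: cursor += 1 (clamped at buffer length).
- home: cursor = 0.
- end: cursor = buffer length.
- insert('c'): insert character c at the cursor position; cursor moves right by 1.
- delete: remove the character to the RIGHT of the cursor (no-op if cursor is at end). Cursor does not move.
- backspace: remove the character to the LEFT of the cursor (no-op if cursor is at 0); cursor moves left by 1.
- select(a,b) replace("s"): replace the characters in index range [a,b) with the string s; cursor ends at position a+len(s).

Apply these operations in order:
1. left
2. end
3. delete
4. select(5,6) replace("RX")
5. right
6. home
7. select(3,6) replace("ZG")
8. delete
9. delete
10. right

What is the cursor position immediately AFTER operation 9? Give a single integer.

Answer: 5

Derivation:
After op 1 (left): buf='MJSKCM' cursor=0
After op 2 (end): buf='MJSKCM' cursor=6
After op 3 (delete): buf='MJSKCM' cursor=6
After op 4 (select(5,6) replace("RX")): buf='MJSKCRX' cursor=7
After op 5 (right): buf='MJSKCRX' cursor=7
After op 6 (home): buf='MJSKCRX' cursor=0
After op 7 (select(3,6) replace("ZG")): buf='MJSZGX' cursor=5
After op 8 (delete): buf='MJSZG' cursor=5
After op 9 (delete): buf='MJSZG' cursor=5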